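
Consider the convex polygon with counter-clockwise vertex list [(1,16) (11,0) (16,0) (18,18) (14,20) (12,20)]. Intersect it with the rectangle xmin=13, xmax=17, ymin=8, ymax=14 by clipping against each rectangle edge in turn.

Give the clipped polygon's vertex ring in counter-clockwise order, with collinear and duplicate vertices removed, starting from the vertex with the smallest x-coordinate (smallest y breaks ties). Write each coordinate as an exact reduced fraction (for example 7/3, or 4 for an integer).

Clipped polygon: [(13,8) (152/9,8) (17,9) (17,14) (13,14)]

1. After x ≥ 13: [(13,0) (16,0) (18,18) (14,20) (13,20)]
2. After x ≤ 17: [(13,0) (16,0) (17,9) (17,37/2) (14,20) (13,20)]
3. After y ≥ 8: [(13,8) (152/9,8) (17,9) (17,37/2) (14,20) (13,20)]
4. After y ≤ 14: [(13,14) (13,8) (152/9,8) (17,9) (17,14)]
5. Canonical ring: [(13,8) (152/9,8) (17,9) (17,14) (13,14)]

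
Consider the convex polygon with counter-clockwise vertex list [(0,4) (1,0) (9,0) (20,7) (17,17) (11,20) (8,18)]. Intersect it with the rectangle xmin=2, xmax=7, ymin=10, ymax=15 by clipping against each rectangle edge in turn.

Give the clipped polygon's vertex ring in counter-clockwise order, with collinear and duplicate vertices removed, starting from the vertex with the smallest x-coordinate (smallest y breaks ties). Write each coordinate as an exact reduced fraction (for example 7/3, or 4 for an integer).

1. After x ≥ 2: [(2,15/2) (2,0) (9,0) (20,7) (17,17) (11,20) (8,18)]
2. After x ≤ 7: [(7,65/4) (2,15/2) (2,0) (7,0)]
3. After y ≥ 10: [(7,10) (7,65/4) (24/7,10)]
4. After y ≤ 15: [(7,10) (7,15) (44/7,15) (24/7,10)]
5. Canonical ring: [(24/7,10) (7,10) (7,15) (44/7,15)]

Clipped polygon: [(24/7,10) (7,10) (7,15) (44/7,15)]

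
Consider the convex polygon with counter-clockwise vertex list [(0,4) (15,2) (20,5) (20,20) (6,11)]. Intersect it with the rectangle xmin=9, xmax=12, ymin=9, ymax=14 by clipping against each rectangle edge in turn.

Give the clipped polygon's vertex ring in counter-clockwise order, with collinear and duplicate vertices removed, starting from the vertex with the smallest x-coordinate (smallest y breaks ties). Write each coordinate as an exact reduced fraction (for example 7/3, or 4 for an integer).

1. After x ≥ 9: [(9,14/5) (15,2) (20,5) (20,20) (9,181/14)]
2. After x ≤ 12: [(9,14/5) (12,12/5) (12,104/7) (9,181/14)]
3. After y ≥ 9: [(9,9) (12,9) (12,104/7) (9,181/14)]
4. After y ≤ 14: [(9,9) (12,9) (12,14) (32/3,14) (9,181/14)]
5. Canonical ring: [(9,9) (12,9) (12,14) (32/3,14) (9,181/14)]

Clipped polygon: [(9,9) (12,9) (12,14) (32/3,14) (9,181/14)]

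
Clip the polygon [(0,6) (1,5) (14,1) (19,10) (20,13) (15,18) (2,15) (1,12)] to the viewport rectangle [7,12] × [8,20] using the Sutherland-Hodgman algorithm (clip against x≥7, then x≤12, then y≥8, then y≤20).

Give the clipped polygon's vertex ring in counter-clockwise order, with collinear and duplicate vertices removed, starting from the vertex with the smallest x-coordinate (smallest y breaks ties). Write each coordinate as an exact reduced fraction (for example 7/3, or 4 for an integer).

Clipped polygon: [(7,8) (12,8) (12,225/13) (7,210/13)]

1. After x ≥ 7: [(7,41/13) (14,1) (19,10) (20,13) (15,18) (7,210/13)]
2. After x ≤ 12: [(7,41/13) (12,21/13) (12,225/13) (7,210/13)]
3. After y ≥ 8: [(7,8) (12,8) (12,225/13) (7,210/13)]
4. After y ≤ 20: [(7,8) (12,8) (12,225/13) (7,210/13)]
5. Canonical ring: [(7,8) (12,8) (12,225/13) (7,210/13)]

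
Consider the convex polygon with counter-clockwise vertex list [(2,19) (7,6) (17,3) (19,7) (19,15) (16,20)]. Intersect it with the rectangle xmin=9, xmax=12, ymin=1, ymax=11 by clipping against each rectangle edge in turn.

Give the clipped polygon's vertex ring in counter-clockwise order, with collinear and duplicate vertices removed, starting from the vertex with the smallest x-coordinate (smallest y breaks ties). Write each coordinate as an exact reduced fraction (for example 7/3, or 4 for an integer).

Clipped polygon: [(9,27/5) (12,9/2) (12,11) (9,11)]

1. After x ≥ 9: [(9,39/2) (9,27/5) (17,3) (19,7) (19,15) (16,20)]
2. After x ≤ 12: [(12,138/7) (9,39/2) (9,27/5) (12,9/2)]
3. After y ≥ 1: [(12,138/7) (9,39/2) (9,27/5) (12,9/2)]
4. After y ≤ 11: [(12,11) (9,11) (9,27/5) (12,9/2)]
5. Canonical ring: [(9,27/5) (12,9/2) (12,11) (9,11)]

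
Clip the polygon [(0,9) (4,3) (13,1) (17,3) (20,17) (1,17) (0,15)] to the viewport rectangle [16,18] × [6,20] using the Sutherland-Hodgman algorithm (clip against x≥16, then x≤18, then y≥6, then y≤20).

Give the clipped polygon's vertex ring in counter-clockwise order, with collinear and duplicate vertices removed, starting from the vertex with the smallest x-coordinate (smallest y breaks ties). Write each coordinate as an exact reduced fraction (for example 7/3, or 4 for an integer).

1. After x ≥ 16: [(16,5/2) (17,3) (20,17) (16,17)]
2. After x ≤ 18: [(16,5/2) (17,3) (18,23/3) (18,17) (16,17)]
3. After y ≥ 6: [(16,6) (247/14,6) (18,23/3) (18,17) (16,17)]
4. After y ≤ 20: [(16,6) (247/14,6) (18,23/3) (18,17) (16,17)]
5. Canonical ring: [(16,6) (247/14,6) (18,23/3) (18,17) (16,17)]

Clipped polygon: [(16,6) (247/14,6) (18,23/3) (18,17) (16,17)]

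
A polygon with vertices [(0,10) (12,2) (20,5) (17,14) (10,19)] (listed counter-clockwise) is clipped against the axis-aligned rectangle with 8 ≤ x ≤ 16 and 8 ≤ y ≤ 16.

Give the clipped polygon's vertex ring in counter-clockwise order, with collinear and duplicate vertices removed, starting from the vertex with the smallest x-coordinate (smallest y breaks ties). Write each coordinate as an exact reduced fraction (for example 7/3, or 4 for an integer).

1. After x ≥ 8: [(8,86/5) (8,14/3) (12,2) (20,5) (17,14) (10,19)]
2. After x ≤ 16: [(8,86/5) (8,14/3) (12,2) (16,7/2) (16,103/7) (10,19)]
3. After y ≥ 8: [(8,86/5) (8,8) (16,8) (16,103/7) (10,19)]
4. After y ≤ 16: [(8,16) (8,8) (16,8) (16,103/7) (71/5,16)]
5. Canonical ring: [(8,8) (16,8) (16,103/7) (71/5,16) (8,16)]

Clipped polygon: [(8,8) (16,8) (16,103/7) (71/5,16) (8,16)]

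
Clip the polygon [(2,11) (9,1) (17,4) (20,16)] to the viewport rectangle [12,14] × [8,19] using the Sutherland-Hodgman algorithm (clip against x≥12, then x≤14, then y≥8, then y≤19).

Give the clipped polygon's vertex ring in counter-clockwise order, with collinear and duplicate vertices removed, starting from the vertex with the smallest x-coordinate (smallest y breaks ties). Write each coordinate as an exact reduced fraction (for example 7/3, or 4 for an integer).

Clipped polygon: [(12,8) (14,8) (14,43/3) (12,124/9)]

1. After x ≥ 12: [(12,124/9) (12,17/8) (17,4) (20,16)]
2. After x ≤ 14: [(14,43/3) (12,124/9) (12,17/8) (14,23/8)]
3. After y ≥ 8: [(14,8) (14,43/3) (12,124/9) (12,8)]
4. After y ≤ 19: [(14,8) (14,43/3) (12,124/9) (12,8)]
5. Canonical ring: [(12,8) (14,8) (14,43/3) (12,124/9)]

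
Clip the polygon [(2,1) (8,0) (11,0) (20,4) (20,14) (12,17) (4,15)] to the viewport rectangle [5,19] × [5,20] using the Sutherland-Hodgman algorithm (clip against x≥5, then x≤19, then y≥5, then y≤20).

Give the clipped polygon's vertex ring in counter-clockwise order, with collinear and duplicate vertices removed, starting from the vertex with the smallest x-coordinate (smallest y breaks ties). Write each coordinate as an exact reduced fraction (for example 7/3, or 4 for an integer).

1. After x ≥ 5: [(5,1/2) (8,0) (11,0) (20,4) (20,14) (12,17) (5,61/4)]
2. After x ≤ 19: [(5,1/2) (8,0) (11,0) (19,32/9) (19,115/8) (12,17) (5,61/4)]
3. After y ≥ 5: [(5,5) (19,5) (19,115/8) (12,17) (5,61/4)]
4. After y ≤ 20: [(5,5) (19,5) (19,115/8) (12,17) (5,61/4)]
5. Canonical ring: [(5,5) (19,5) (19,115/8) (12,17) (5,61/4)]

Clipped polygon: [(5,5) (19,5) (19,115/8) (12,17) (5,61/4)]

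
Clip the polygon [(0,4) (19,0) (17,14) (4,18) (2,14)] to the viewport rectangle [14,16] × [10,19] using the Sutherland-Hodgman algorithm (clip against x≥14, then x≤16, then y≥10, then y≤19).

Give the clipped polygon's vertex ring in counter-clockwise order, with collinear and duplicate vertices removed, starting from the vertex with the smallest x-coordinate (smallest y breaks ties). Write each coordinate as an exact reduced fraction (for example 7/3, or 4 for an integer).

Clipped polygon: [(14,10) (16,10) (16,186/13) (14,194/13)]

1. After x ≥ 14: [(14,20/19) (19,0) (17,14) (14,194/13)]
2. After x ≤ 16: [(14,20/19) (16,12/19) (16,186/13) (14,194/13)]
3. After y ≥ 10: [(14,10) (16,10) (16,186/13) (14,194/13)]
4. After y ≤ 19: [(14,10) (16,10) (16,186/13) (14,194/13)]
5. Canonical ring: [(14,10) (16,10) (16,186/13) (14,194/13)]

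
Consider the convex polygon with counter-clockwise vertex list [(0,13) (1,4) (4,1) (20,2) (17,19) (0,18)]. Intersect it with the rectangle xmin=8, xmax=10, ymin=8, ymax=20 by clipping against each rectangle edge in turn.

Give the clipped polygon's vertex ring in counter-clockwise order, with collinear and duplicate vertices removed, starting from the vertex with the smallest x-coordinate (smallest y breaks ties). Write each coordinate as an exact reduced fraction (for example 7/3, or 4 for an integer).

1. After x ≥ 8: [(8,5/4) (20,2) (17,19) (8,314/17)]
2. After x ≤ 10: [(8,5/4) (10,11/8) (10,316/17) (8,314/17)]
3. After y ≥ 8: [(8,8) (10,8) (10,316/17) (8,314/17)]
4. After y ≤ 20: [(8,8) (10,8) (10,316/17) (8,314/17)]
5. Canonical ring: [(8,8) (10,8) (10,316/17) (8,314/17)]

Clipped polygon: [(8,8) (10,8) (10,316/17) (8,314/17)]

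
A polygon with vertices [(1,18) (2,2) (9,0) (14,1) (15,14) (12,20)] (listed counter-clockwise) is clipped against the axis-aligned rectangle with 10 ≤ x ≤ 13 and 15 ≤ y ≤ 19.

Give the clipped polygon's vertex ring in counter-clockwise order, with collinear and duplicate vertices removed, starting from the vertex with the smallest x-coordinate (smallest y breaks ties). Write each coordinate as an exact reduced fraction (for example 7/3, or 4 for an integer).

1. After x ≥ 10: [(10,216/11) (10,1/5) (14,1) (15,14) (12,20)]
2. After x ≤ 13: [(10,216/11) (10,1/5) (13,4/5) (13,18) (12,20)]
3. After y ≥ 15: [(10,216/11) (10,15) (13,15) (13,18) (12,20)]
4. After y ≤ 19: [(10,19) (10,15) (13,15) (13,18) (25/2,19)]
5. Canonical ring: [(10,15) (13,15) (13,18) (25/2,19) (10,19)]

Clipped polygon: [(10,15) (13,15) (13,18) (25/2,19) (10,19)]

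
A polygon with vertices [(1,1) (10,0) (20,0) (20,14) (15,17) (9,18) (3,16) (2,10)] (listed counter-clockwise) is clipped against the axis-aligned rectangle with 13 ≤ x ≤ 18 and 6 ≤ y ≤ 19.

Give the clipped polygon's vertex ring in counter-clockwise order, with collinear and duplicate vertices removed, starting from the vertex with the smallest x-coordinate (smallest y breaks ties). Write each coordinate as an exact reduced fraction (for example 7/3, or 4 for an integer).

1. After x ≥ 13: [(13,0) (20,0) (20,14) (15,17) (13,52/3)]
2. After x ≤ 18: [(13,0) (18,0) (18,76/5) (15,17) (13,52/3)]
3. After y ≥ 6: [(13,6) (18,6) (18,76/5) (15,17) (13,52/3)]
4. After y ≤ 19: [(13,6) (18,6) (18,76/5) (15,17) (13,52/3)]
5. Canonical ring: [(13,6) (18,6) (18,76/5) (15,17) (13,52/3)]

Clipped polygon: [(13,6) (18,6) (18,76/5) (15,17) (13,52/3)]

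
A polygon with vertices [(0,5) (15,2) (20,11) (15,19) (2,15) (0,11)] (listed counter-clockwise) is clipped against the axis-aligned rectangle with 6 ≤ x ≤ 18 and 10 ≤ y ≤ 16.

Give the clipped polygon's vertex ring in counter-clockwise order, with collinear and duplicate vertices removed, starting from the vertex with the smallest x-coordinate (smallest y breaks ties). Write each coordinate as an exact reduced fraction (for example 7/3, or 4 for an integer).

1. After x ≥ 6: [(6,19/5) (15,2) (20,11) (15,19) (6,211/13)]
2. After x ≤ 18: [(6,19/5) (15,2) (18,37/5) (18,71/5) (15,19) (6,211/13)]
3. After y ≥ 10: [(6,10) (18,10) (18,71/5) (15,19) (6,211/13)]
4. After y ≤ 16: [(6,16) (6,10) (18,10) (18,71/5) (135/8,16)]
5. Canonical ring: [(6,10) (18,10) (18,71/5) (135/8,16) (6,16)]

Clipped polygon: [(6,10) (18,10) (18,71/5) (135/8,16) (6,16)]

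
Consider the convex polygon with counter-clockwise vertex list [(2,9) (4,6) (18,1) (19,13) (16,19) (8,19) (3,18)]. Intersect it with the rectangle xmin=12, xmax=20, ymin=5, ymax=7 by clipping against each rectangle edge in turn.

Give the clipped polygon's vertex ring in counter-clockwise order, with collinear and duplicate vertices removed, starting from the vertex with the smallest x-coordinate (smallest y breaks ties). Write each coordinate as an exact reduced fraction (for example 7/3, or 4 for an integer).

Clipped polygon: [(12,5) (55/3,5) (37/2,7) (12,7)]

1. After x ≥ 12: [(12,22/7) (18,1) (19,13) (16,19) (12,19)]
2. After x ≤ 20: [(12,22/7) (18,1) (19,13) (16,19) (12,19)]
3. After y ≥ 5: [(12,5) (55/3,5) (19,13) (16,19) (12,19)]
4. After y ≤ 7: [(12,7) (12,5) (55/3,5) (37/2,7)]
5. Canonical ring: [(12,5) (55/3,5) (37/2,7) (12,7)]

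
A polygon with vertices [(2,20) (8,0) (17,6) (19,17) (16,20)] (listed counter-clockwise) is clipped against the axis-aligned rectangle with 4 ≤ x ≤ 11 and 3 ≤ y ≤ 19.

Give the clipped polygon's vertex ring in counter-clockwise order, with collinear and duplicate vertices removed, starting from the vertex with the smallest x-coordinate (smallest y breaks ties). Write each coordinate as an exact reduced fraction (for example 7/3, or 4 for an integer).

Clipped polygon: [(4,40/3) (71/10,3) (11,3) (11,19) (4,19)]

1. After x ≥ 4: [(4,20) (4,40/3) (8,0) (17,6) (19,17) (16,20)]
2. After x ≤ 11: [(11,20) (4,20) (4,40/3) (8,0) (11,2)]
3. After y ≥ 3: [(11,3) (11,20) (4,20) (4,40/3) (71/10,3)]
4. After y ≤ 19: [(11,3) (11,19) (4,19) (4,40/3) (71/10,3)]
5. Canonical ring: [(4,40/3) (71/10,3) (11,3) (11,19) (4,19)]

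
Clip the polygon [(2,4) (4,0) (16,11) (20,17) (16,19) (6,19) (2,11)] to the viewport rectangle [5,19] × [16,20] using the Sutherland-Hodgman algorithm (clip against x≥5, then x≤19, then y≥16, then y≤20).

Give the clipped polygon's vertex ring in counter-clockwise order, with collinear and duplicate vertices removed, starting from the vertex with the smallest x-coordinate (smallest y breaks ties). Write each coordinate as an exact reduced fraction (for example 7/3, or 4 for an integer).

Clipped polygon: [(5,16) (19,16) (19,35/2) (16,19) (6,19) (5,17)]

1. After x ≥ 5: [(5,11/12) (16,11) (20,17) (16,19) (6,19) (5,17)]
2. After x ≤ 19: [(5,11/12) (16,11) (19,31/2) (19,35/2) (16,19) (6,19) (5,17)]
3. After y ≥ 16: [(5,16) (19,16) (19,35/2) (16,19) (6,19) (5,17)]
4. After y ≤ 20: [(5,16) (19,16) (19,35/2) (16,19) (6,19) (5,17)]
5. Canonical ring: [(5,16) (19,16) (19,35/2) (16,19) (6,19) (5,17)]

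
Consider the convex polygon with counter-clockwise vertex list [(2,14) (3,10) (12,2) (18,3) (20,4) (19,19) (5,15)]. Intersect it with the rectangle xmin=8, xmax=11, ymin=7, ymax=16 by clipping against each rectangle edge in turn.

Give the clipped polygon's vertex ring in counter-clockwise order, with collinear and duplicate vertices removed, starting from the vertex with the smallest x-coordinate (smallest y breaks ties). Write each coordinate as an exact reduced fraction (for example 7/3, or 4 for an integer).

1. After x ≥ 8: [(8,50/9) (12,2) (18,3) (20,4) (19,19) (8,111/7)]
2. After x ≤ 11: [(8,50/9) (11,26/9) (11,117/7) (8,111/7)]
3. After y ≥ 7: [(8,7) (11,7) (11,117/7) (8,111/7)]
4. After y ≤ 16: [(8,7) (11,7) (11,16) (17/2,16) (8,111/7)]
5. Canonical ring: [(8,7) (11,7) (11,16) (17/2,16) (8,111/7)]

Clipped polygon: [(8,7) (11,7) (11,16) (17/2,16) (8,111/7)]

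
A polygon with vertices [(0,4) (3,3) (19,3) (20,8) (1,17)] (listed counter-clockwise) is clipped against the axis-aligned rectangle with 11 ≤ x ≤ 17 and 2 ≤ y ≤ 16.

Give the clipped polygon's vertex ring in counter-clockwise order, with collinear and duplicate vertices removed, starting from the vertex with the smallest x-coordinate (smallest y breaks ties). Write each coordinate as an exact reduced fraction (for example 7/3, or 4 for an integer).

Clipped polygon: [(11,3) (17,3) (17,179/19) (11,233/19)]

1. After x ≥ 11: [(11,3) (19,3) (20,8) (11,233/19)]
2. After x ≤ 17: [(11,3) (17,3) (17,179/19) (11,233/19)]
3. After y ≥ 2: [(11,3) (17,3) (17,179/19) (11,233/19)]
4. After y ≤ 16: [(11,3) (17,3) (17,179/19) (11,233/19)]
5. Canonical ring: [(11,3) (17,3) (17,179/19) (11,233/19)]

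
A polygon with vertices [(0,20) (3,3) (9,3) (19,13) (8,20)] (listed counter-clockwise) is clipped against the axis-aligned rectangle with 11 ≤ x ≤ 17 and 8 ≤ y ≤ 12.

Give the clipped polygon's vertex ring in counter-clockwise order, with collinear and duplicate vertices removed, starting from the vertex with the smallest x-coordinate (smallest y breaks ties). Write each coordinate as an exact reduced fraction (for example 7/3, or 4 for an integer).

Clipped polygon: [(11,8) (14,8) (17,11) (17,12) (11,12)]

1. After x ≥ 11: [(11,5) (19,13) (11,199/11)]
2. After x ≤ 17: [(11,5) (17,11) (17,157/11) (11,199/11)]
3. After y ≥ 8: [(11,8) (14,8) (17,11) (17,157/11) (11,199/11)]
4. After y ≤ 12: [(11,12) (11,8) (14,8) (17,11) (17,12)]
5. Canonical ring: [(11,8) (14,8) (17,11) (17,12) (11,12)]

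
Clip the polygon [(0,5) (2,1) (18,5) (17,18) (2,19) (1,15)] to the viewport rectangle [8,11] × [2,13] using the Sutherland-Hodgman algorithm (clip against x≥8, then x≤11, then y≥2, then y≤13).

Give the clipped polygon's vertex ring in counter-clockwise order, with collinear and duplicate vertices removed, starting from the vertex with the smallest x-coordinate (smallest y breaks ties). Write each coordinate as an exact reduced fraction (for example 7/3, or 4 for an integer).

1. After x ≥ 8: [(8,5/2) (18,5) (17,18) (8,93/5)]
2. After x ≤ 11: [(8,5/2) (11,13/4) (11,92/5) (8,93/5)]
3. After y ≥ 2: [(8,5/2) (11,13/4) (11,92/5) (8,93/5)]
4. After y ≤ 13: [(8,13) (8,5/2) (11,13/4) (11,13)]
5. Canonical ring: [(8,5/2) (11,13/4) (11,13) (8,13)]

Clipped polygon: [(8,5/2) (11,13/4) (11,13) (8,13)]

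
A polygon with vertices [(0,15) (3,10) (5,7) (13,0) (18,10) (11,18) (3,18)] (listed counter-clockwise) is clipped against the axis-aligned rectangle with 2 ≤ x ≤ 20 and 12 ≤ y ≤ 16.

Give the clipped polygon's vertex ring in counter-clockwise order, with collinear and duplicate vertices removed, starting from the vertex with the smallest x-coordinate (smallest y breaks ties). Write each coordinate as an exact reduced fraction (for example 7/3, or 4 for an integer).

1. After x ≥ 2: [(2,17) (2,35/3) (3,10) (5,7) (13,0) (18,10) (11,18) (3,18)]
2. After x ≤ 20: [(2,17) (2,35/3) (3,10) (5,7) (13,0) (18,10) (11,18) (3,18)]
3. After y ≥ 12: [(2,17) (2,12) (65/4,12) (11,18) (3,18)]
4. After y ≤ 16: [(2,16) (2,12) (65/4,12) (51/4,16)]
5. Canonical ring: [(2,12) (65/4,12) (51/4,16) (2,16)]

Clipped polygon: [(2,12) (65/4,12) (51/4,16) (2,16)]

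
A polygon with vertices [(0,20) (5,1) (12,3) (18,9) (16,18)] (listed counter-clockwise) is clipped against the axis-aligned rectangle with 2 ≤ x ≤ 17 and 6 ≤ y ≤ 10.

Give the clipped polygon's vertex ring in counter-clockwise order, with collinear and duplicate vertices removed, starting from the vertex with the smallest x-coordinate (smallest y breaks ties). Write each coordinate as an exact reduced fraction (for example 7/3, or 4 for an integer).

1. After x ≥ 2: [(2,79/4) (2,62/5) (5,1) (12,3) (18,9) (16,18)]
2. After x ≤ 17: [(2,79/4) (2,62/5) (5,1) (12,3) (17,8) (17,27/2) (16,18)]
3. After y ≥ 6: [(2,79/4) (2,62/5) (70/19,6) (15,6) (17,8) (17,27/2) (16,18)]
4. After y ≤ 10: [(50/19,10) (70/19,6) (15,6) (17,8) (17,10)]
5. Canonical ring: [(50/19,10) (70/19,6) (15,6) (17,8) (17,10)]

Clipped polygon: [(50/19,10) (70/19,6) (15,6) (17,8) (17,10)]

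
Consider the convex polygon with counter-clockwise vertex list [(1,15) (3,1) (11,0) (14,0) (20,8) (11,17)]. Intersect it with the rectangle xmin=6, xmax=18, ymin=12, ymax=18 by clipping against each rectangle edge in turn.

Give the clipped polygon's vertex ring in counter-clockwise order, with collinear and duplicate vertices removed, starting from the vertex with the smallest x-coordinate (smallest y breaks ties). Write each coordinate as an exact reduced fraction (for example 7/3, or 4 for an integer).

Clipped polygon: [(6,12) (16,12) (11,17) (6,16)]

1. After x ≥ 6: [(6,16) (6,5/8) (11,0) (14,0) (20,8) (11,17)]
2. After x ≤ 18: [(6,16) (6,5/8) (11,0) (14,0) (18,16/3) (18,10) (11,17)]
3. After y ≥ 12: [(6,16) (6,12) (16,12) (11,17)]
4. After y ≤ 18: [(6,16) (6,12) (16,12) (11,17)]
5. Canonical ring: [(6,12) (16,12) (11,17) (6,16)]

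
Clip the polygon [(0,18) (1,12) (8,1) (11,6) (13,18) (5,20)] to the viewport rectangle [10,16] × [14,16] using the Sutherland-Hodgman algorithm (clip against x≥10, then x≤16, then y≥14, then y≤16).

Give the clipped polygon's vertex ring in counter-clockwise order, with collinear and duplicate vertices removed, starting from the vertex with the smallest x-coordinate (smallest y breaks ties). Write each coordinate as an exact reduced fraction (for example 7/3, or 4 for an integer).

1. After x ≥ 10: [(10,13/3) (11,6) (13,18) (10,75/4)]
2. After x ≤ 16: [(10,13/3) (11,6) (13,18) (10,75/4)]
3. After y ≥ 14: [(10,14) (37/3,14) (13,18) (10,75/4)]
4. After y ≤ 16: [(10,16) (10,14) (37/3,14) (38/3,16)]
5. Canonical ring: [(10,14) (37/3,14) (38/3,16) (10,16)]

Clipped polygon: [(10,14) (37/3,14) (38/3,16) (10,16)]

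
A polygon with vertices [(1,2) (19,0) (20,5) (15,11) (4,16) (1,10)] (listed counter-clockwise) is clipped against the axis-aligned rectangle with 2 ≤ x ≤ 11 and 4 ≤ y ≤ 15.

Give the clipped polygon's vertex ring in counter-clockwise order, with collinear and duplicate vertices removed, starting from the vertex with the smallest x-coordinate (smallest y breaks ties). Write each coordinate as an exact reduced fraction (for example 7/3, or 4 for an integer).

1. After x ≥ 2: [(2,17/9) (19,0) (20,5) (15,11) (4,16) (2,12)]
2. After x ≤ 11: [(2,17/9) (11,8/9) (11,141/11) (4,16) (2,12)]
3. After y ≥ 4: [(2,4) (11,4) (11,141/11) (4,16) (2,12)]
4. After y ≤ 15: [(2,4) (11,4) (11,141/11) (31/5,15) (7/2,15) (2,12)]
5. Canonical ring: [(2,4) (11,4) (11,141/11) (31/5,15) (7/2,15) (2,12)]

Clipped polygon: [(2,4) (11,4) (11,141/11) (31/5,15) (7/2,15) (2,12)]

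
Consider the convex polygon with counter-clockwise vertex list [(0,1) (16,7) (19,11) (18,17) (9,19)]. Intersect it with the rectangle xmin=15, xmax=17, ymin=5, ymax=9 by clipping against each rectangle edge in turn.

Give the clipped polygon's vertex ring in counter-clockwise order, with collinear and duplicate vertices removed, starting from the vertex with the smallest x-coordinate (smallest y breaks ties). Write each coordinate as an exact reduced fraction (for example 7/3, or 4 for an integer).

1. After x ≥ 15: [(15,53/8) (16,7) (19,11) (18,17) (15,53/3)]
2. After x ≤ 17: [(15,53/8) (16,7) (17,25/3) (17,155/9) (15,53/3)]
3. After y ≥ 5: [(15,53/8) (16,7) (17,25/3) (17,155/9) (15,53/3)]
4. After y ≤ 9: [(15,9) (15,53/8) (16,7) (17,25/3) (17,9)]
5. Canonical ring: [(15,53/8) (16,7) (17,25/3) (17,9) (15,9)]

Clipped polygon: [(15,53/8) (16,7) (17,25/3) (17,9) (15,9)]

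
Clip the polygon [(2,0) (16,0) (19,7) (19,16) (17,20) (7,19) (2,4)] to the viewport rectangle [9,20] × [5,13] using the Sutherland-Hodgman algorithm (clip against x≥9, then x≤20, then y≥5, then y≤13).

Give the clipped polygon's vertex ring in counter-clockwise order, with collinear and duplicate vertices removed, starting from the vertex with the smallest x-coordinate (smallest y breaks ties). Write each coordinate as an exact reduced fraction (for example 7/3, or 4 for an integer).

Clipped polygon: [(9,5) (127/7,5) (19,7) (19,13) (9,13)]

1. After x ≥ 9: [(9,0) (16,0) (19,7) (19,16) (17,20) (9,96/5)]
2. After x ≤ 20: [(9,0) (16,0) (19,7) (19,16) (17,20) (9,96/5)]
3. After y ≥ 5: [(9,5) (127/7,5) (19,7) (19,16) (17,20) (9,96/5)]
4. After y ≤ 13: [(9,13) (9,5) (127/7,5) (19,7) (19,13)]
5. Canonical ring: [(9,5) (127/7,5) (19,7) (19,13) (9,13)]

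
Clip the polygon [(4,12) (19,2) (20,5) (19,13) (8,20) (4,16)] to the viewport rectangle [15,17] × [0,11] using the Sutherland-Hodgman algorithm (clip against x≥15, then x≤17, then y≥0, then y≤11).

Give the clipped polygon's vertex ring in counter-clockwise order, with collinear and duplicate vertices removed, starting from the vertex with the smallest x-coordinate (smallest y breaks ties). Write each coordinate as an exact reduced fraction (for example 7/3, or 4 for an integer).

1. After x ≥ 15: [(15,14/3) (19,2) (20,5) (19,13) (15,171/11)]
2. After x ≤ 17: [(15,14/3) (17,10/3) (17,157/11) (15,171/11)]
3. After y ≥ 0: [(15,14/3) (17,10/3) (17,157/11) (15,171/11)]
4. After y ≤ 11: [(15,11) (15,14/3) (17,10/3) (17,11)]
5. Canonical ring: [(15,14/3) (17,10/3) (17,11) (15,11)]

Clipped polygon: [(15,14/3) (17,10/3) (17,11) (15,11)]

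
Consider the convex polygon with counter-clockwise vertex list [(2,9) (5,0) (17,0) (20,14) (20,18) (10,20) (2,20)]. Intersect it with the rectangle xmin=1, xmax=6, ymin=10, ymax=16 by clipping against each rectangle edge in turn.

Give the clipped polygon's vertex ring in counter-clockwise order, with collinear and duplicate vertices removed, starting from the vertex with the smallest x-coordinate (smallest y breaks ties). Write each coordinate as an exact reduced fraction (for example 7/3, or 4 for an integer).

1. After x ≥ 1: [(2,9) (5,0) (17,0) (20,14) (20,18) (10,20) (2,20)]
2. After x ≤ 6: [(2,9) (5,0) (6,0) (6,20) (2,20)]
3. After y ≥ 10: [(2,10) (6,10) (6,20) (2,20)]
4. After y ≤ 16: [(2,16) (2,10) (6,10) (6,16)]
5. Canonical ring: [(2,10) (6,10) (6,16) (2,16)]

Clipped polygon: [(2,10) (6,10) (6,16) (2,16)]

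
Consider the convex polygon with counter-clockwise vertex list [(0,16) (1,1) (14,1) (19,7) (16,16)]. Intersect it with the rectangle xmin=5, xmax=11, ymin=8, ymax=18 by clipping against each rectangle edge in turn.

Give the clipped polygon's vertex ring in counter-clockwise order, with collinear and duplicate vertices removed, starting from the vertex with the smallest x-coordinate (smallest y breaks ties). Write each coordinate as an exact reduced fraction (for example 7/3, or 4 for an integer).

1. After x ≥ 5: [(5,16) (5,1) (14,1) (19,7) (16,16)]
2. After x ≤ 11: [(11,16) (5,16) (5,1) (11,1)]
3. After y ≥ 8: [(11,8) (11,16) (5,16) (5,8)]
4. After y ≤ 18: [(11,8) (11,16) (5,16) (5,8)]
5. Canonical ring: [(5,8) (11,8) (11,16) (5,16)]

Clipped polygon: [(5,8) (11,8) (11,16) (5,16)]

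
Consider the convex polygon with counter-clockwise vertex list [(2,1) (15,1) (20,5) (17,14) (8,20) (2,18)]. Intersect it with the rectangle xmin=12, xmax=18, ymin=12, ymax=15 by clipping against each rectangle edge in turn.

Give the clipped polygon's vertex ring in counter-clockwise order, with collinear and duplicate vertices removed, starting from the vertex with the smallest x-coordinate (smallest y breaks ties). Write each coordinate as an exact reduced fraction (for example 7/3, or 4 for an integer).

Clipped polygon: [(12,12) (53/3,12) (17,14) (31/2,15) (12,15)]

1. After x ≥ 12: [(12,1) (15,1) (20,5) (17,14) (12,52/3)]
2. After x ≤ 18: [(12,1) (15,1) (18,17/5) (18,11) (17,14) (12,52/3)]
3. After y ≥ 12: [(12,12) (53/3,12) (17,14) (12,52/3)]
4. After y ≤ 15: [(12,15) (12,12) (53/3,12) (17,14) (31/2,15)]
5. Canonical ring: [(12,12) (53/3,12) (17,14) (31/2,15) (12,15)]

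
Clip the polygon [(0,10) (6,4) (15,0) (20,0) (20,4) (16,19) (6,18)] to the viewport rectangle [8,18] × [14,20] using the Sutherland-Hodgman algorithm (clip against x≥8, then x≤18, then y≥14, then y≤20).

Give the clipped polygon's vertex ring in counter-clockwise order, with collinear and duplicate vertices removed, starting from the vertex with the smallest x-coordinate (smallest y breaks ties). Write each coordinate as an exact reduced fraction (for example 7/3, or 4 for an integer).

Clipped polygon: [(8,14) (52/3,14) (16,19) (8,91/5)]

1. After x ≥ 8: [(8,28/9) (15,0) (20,0) (20,4) (16,19) (8,91/5)]
2. After x ≤ 18: [(8,28/9) (15,0) (18,0) (18,23/2) (16,19) (8,91/5)]
3. After y ≥ 14: [(8,14) (52/3,14) (16,19) (8,91/5)]
4. After y ≤ 20: [(8,14) (52/3,14) (16,19) (8,91/5)]
5. Canonical ring: [(8,14) (52/3,14) (16,19) (8,91/5)]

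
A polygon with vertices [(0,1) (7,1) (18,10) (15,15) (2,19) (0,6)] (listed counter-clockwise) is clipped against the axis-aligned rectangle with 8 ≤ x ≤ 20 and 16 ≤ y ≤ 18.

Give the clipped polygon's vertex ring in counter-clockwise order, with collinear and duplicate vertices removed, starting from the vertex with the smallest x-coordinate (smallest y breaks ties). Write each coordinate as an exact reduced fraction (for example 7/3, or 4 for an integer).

Clipped polygon: [(8,16) (47/4,16) (8,223/13)]

1. After x ≥ 8: [(8,20/11) (18,10) (15,15) (8,223/13)]
2. After x ≤ 20: [(8,20/11) (18,10) (15,15) (8,223/13)]
3. After y ≥ 16: [(8,16) (47/4,16) (8,223/13)]
4. After y ≤ 18: [(8,16) (47/4,16) (8,223/13)]
5. Canonical ring: [(8,16) (47/4,16) (8,223/13)]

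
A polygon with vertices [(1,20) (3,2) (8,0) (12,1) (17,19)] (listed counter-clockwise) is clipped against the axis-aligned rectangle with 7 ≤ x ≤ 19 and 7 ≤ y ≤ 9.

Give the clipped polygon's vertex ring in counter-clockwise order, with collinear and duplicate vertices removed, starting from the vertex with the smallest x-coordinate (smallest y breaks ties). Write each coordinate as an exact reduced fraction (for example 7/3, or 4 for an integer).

Clipped polygon: [(7,7) (41/3,7) (128/9,9) (7,9)]

1. After x ≥ 7: [(7,157/8) (7,2/5) (8,0) (12,1) (17,19)]
2. After x ≤ 19: [(7,157/8) (7,2/5) (8,0) (12,1) (17,19)]
3. After y ≥ 7: [(7,157/8) (7,7) (41/3,7) (17,19)]
4. After y ≤ 9: [(7,9) (7,7) (41/3,7) (128/9,9)]
5. Canonical ring: [(7,7) (41/3,7) (128/9,9) (7,9)]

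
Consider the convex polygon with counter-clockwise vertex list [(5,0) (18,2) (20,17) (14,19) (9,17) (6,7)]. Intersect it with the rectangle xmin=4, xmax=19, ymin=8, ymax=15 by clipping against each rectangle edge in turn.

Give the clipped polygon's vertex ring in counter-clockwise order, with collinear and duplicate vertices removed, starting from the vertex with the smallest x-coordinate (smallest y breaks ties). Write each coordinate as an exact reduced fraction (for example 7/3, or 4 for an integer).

1. After x ≥ 4: [(5,0) (18,2) (20,17) (14,19) (9,17) (6,7)]
2. After x ≤ 19: [(5,0) (18,2) (19,19/2) (19,52/3) (14,19) (9,17) (6,7)]
3. After y ≥ 8: [(94/5,8) (19,19/2) (19,52/3) (14,19) (9,17) (63/10,8)]
4. After y ≤ 15: [(94/5,8) (19,19/2) (19,15) (42/5,15) (63/10,8)]
5. Canonical ring: [(63/10,8) (94/5,8) (19,19/2) (19,15) (42/5,15)]

Clipped polygon: [(63/10,8) (94/5,8) (19,19/2) (19,15) (42/5,15)]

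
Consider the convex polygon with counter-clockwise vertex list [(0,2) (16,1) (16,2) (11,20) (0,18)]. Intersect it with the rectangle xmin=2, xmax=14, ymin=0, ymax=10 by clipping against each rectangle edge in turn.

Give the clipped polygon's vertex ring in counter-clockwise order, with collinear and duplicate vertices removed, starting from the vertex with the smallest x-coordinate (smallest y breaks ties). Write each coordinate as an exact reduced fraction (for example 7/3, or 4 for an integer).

Clipped polygon: [(2,15/8) (14,9/8) (14,46/5) (124/9,10) (2,10)]

1. After x ≥ 2: [(2,15/8) (16,1) (16,2) (11,20) (2,202/11)]
2. After x ≤ 14: [(2,15/8) (14,9/8) (14,46/5) (11,20) (2,202/11)]
3. After y ≥ 0: [(2,15/8) (14,9/8) (14,46/5) (11,20) (2,202/11)]
4. After y ≤ 10: [(2,10) (2,15/8) (14,9/8) (14,46/5) (124/9,10)]
5. Canonical ring: [(2,15/8) (14,9/8) (14,46/5) (124/9,10) (2,10)]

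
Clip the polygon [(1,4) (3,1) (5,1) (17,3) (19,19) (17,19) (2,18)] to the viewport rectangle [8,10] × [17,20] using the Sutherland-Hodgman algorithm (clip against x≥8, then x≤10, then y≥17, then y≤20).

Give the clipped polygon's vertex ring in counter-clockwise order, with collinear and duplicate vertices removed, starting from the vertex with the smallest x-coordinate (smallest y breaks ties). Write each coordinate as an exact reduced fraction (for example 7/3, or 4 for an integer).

1. After x ≥ 8: [(8,3/2) (17,3) (19,19) (17,19) (8,92/5)]
2. After x ≤ 10: [(8,3/2) (10,11/6) (10,278/15) (8,92/5)]
3. After y ≥ 17: [(8,17) (10,17) (10,278/15) (8,92/5)]
4. After y ≤ 20: [(8,17) (10,17) (10,278/15) (8,92/5)]
5. Canonical ring: [(8,17) (10,17) (10,278/15) (8,92/5)]

Clipped polygon: [(8,17) (10,17) (10,278/15) (8,92/5)]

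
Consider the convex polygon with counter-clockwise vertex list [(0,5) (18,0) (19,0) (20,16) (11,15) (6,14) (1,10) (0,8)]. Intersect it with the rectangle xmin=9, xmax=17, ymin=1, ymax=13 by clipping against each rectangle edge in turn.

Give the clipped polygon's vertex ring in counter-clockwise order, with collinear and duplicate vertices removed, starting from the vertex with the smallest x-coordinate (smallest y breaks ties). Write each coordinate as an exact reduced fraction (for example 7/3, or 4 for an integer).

1. After x ≥ 9: [(9,5/2) (18,0) (19,0) (20,16) (11,15) (9,73/5)]
2. After x ≤ 17: [(9,5/2) (17,5/18) (17,47/3) (11,15) (9,73/5)]
3. After y ≥ 1: [(9,5/2) (72/5,1) (17,1) (17,47/3) (11,15) (9,73/5)]
4. After y ≤ 13: [(9,13) (9,5/2) (72/5,1) (17,1) (17,13)]
5. Canonical ring: [(9,5/2) (72/5,1) (17,1) (17,13) (9,13)]

Clipped polygon: [(9,5/2) (72/5,1) (17,1) (17,13) (9,13)]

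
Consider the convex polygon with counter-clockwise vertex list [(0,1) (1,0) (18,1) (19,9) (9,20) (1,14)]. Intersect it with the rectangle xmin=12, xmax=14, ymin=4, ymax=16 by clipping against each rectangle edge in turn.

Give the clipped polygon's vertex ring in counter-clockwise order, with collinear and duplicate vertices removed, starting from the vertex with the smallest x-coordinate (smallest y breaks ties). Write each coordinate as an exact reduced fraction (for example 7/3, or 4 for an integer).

Clipped polygon: [(12,4) (14,4) (14,29/2) (139/11,16) (12,16)]

1. After x ≥ 12: [(12,11/17) (18,1) (19,9) (12,167/10)]
2. After x ≤ 14: [(12,11/17) (14,13/17) (14,29/2) (12,167/10)]
3. After y ≥ 4: [(12,4) (14,4) (14,29/2) (12,167/10)]
4. After y ≤ 16: [(12,16) (12,4) (14,4) (14,29/2) (139/11,16)]
5. Canonical ring: [(12,4) (14,4) (14,29/2) (139/11,16) (12,16)]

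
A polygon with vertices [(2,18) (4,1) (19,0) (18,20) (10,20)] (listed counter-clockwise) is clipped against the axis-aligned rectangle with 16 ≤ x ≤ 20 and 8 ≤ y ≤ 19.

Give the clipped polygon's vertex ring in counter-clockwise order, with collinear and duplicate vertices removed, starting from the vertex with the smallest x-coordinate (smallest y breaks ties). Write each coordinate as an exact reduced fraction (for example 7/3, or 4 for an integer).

Clipped polygon: [(16,8) (93/5,8) (361/20,19) (16,19)]

1. After x ≥ 16: [(16,1/5) (19,0) (18,20) (16,20)]
2. After x ≤ 20: [(16,1/5) (19,0) (18,20) (16,20)]
3. After y ≥ 8: [(16,8) (93/5,8) (18,20) (16,20)]
4. After y ≤ 19: [(16,19) (16,8) (93/5,8) (361/20,19)]
5. Canonical ring: [(16,8) (93/5,8) (361/20,19) (16,19)]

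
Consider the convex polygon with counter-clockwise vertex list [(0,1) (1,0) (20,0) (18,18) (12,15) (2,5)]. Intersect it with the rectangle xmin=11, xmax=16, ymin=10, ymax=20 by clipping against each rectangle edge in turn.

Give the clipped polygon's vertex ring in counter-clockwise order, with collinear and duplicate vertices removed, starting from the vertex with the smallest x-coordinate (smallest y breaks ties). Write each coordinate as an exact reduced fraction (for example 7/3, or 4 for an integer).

Clipped polygon: [(11,10) (16,10) (16,17) (12,15) (11,14)]

1. After x ≥ 11: [(11,0) (20,0) (18,18) (12,15) (11,14)]
2. After x ≤ 16: [(11,0) (16,0) (16,17) (12,15) (11,14)]
3. After y ≥ 10: [(11,10) (16,10) (16,17) (12,15) (11,14)]
4. After y ≤ 20: [(11,10) (16,10) (16,17) (12,15) (11,14)]
5. Canonical ring: [(11,10) (16,10) (16,17) (12,15) (11,14)]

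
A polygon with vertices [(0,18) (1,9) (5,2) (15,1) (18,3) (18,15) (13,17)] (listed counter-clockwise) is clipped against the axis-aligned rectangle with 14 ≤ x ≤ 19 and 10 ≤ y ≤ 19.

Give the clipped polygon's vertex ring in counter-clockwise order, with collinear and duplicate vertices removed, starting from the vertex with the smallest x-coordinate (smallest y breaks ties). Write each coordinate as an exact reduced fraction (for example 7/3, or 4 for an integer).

1. After x ≥ 14: [(14,11/10) (15,1) (18,3) (18,15) (14,83/5)]
2. After x ≤ 19: [(14,11/10) (15,1) (18,3) (18,15) (14,83/5)]
3. After y ≥ 10: [(14,10) (18,10) (18,15) (14,83/5)]
4. After y ≤ 19: [(14,10) (18,10) (18,15) (14,83/5)]
5. Canonical ring: [(14,10) (18,10) (18,15) (14,83/5)]

Clipped polygon: [(14,10) (18,10) (18,15) (14,83/5)]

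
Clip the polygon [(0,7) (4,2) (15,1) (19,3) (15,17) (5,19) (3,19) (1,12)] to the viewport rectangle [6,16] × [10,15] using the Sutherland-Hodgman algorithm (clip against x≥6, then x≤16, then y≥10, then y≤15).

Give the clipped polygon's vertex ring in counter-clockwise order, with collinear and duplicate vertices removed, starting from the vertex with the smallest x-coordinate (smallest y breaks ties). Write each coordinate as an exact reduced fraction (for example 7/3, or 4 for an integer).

1. After x ≥ 6: [(6,20/11) (15,1) (19,3) (15,17) (6,94/5)]
2. After x ≤ 16: [(6,20/11) (15,1) (16,3/2) (16,27/2) (15,17) (6,94/5)]
3. After y ≥ 10: [(6,10) (16,10) (16,27/2) (15,17) (6,94/5)]
4. After y ≤ 15: [(6,15) (6,10) (16,10) (16,27/2) (109/7,15)]
5. Canonical ring: [(6,10) (16,10) (16,27/2) (109/7,15) (6,15)]

Clipped polygon: [(6,10) (16,10) (16,27/2) (109/7,15) (6,15)]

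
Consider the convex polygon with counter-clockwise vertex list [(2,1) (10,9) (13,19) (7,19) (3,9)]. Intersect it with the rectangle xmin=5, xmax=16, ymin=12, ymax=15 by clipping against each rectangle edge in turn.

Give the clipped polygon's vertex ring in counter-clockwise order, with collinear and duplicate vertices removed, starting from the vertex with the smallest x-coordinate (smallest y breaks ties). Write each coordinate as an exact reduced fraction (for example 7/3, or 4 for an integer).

1. After x ≥ 5: [(5,4) (10,9) (13,19) (7,19) (5,14)]
2. After x ≤ 16: [(5,4) (10,9) (13,19) (7,19) (5,14)]
3. After y ≥ 12: [(5,12) (109/10,12) (13,19) (7,19) (5,14)]
4. After y ≤ 15: [(5,12) (109/10,12) (59/5,15) (27/5,15) (5,14)]
5. Canonical ring: [(5,12) (109/10,12) (59/5,15) (27/5,15) (5,14)]

Clipped polygon: [(5,12) (109/10,12) (59/5,15) (27/5,15) (5,14)]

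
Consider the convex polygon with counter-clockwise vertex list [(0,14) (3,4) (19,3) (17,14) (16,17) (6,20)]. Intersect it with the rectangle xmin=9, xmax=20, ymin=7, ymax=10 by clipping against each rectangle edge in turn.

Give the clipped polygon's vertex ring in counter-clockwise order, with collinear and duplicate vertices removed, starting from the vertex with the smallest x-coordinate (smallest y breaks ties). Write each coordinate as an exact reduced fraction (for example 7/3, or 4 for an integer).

Clipped polygon: [(9,7) (201/11,7) (195/11,10) (9,10)]

1. After x ≥ 9: [(9,29/8) (19,3) (17,14) (16,17) (9,191/10)]
2. After x ≤ 20: [(9,29/8) (19,3) (17,14) (16,17) (9,191/10)]
3. After y ≥ 7: [(9,7) (201/11,7) (17,14) (16,17) (9,191/10)]
4. After y ≤ 10: [(9,10) (9,7) (201/11,7) (195/11,10)]
5. Canonical ring: [(9,7) (201/11,7) (195/11,10) (9,10)]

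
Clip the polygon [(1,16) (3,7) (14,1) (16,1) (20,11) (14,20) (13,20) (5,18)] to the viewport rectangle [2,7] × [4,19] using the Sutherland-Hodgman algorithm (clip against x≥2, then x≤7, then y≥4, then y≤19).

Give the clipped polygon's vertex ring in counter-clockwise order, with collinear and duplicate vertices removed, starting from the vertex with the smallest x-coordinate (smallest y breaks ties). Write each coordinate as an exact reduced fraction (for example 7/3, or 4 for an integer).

Clipped polygon: [(2,23/2) (3,7) (7,53/11) (7,37/2) (5,18) (2,33/2)]

1. After x ≥ 2: [(2,33/2) (2,23/2) (3,7) (14,1) (16,1) (20,11) (14,20) (13,20) (5,18)]
2. After x ≤ 7: [(2,33/2) (2,23/2) (3,7) (7,53/11) (7,37/2) (5,18)]
3. After y ≥ 4: [(2,33/2) (2,23/2) (3,7) (7,53/11) (7,37/2) (5,18)]
4. After y ≤ 19: [(2,33/2) (2,23/2) (3,7) (7,53/11) (7,37/2) (5,18)]
5. Canonical ring: [(2,23/2) (3,7) (7,53/11) (7,37/2) (5,18) (2,33/2)]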